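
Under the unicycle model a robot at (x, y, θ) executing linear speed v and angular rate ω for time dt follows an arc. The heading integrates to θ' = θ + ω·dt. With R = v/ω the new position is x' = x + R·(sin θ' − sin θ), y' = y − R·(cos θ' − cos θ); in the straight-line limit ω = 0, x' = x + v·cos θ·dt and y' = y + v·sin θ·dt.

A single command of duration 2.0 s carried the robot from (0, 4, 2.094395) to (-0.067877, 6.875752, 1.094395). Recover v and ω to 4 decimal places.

Δθ = 1.094395 − 2.094395 = -1.000000
ω = Δθ/dt = -1.000000/2.0 = -0.5000
R = −Δy/(cos θ' − cos θ) = -3.0000
v = R·ω = -3.0000·-0.5000 = 1.5000

v = 1.5000, ω = -0.5000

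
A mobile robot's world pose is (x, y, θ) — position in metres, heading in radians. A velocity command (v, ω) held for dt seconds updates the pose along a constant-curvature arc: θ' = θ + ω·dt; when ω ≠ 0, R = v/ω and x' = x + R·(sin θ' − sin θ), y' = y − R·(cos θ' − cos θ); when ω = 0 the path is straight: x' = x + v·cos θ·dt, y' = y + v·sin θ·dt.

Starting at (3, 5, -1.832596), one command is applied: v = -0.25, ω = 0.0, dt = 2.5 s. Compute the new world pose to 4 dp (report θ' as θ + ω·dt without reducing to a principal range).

θ' = -1.8326 + 0.0·2.5 = -1.8326
ω = 0 → straight: x' = 3 + -0.25·cos(-1.8326)·2.5 = 3.1618
y' = 5 + -0.25·sin(-1.8326)·2.5 = 5.6037

(3.1618, 5.6037, -1.8326)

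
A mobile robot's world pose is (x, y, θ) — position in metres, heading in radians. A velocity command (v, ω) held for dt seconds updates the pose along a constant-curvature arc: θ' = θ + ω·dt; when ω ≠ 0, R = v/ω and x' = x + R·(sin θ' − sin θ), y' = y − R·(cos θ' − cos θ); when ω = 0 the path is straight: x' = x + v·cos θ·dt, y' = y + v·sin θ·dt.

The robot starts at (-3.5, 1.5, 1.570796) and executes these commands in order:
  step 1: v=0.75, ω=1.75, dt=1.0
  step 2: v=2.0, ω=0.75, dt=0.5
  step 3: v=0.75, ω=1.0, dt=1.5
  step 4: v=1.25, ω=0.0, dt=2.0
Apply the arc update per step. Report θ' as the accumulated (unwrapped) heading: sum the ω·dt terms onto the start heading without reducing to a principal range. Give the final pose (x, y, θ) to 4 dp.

(-4.0404, -1.6346, 5.1958)

step 1: θ'=3.3208 (R=0.4286) → pose (-4.0050, 1.9217, 3.3208)
step 2: θ'=3.6958 (R=2.6667) → pose (-4.9330, 1.5653, 3.6958)
step 3: θ'=5.1958 (R=0.7500) → pose (-5.2024, 0.5789, 5.1958)
step 4: θ'=5.1958 (straight) → pose (-4.0404, -1.6346, 5.1958)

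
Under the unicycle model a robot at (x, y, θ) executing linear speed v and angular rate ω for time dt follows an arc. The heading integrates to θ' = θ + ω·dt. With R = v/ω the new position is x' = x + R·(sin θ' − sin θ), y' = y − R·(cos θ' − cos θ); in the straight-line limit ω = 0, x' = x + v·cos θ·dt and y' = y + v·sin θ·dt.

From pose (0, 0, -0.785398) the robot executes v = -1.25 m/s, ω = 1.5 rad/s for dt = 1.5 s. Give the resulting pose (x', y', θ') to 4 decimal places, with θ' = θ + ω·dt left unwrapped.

(-1.4179, -0.5009, 1.4646)

θ' = -0.7854 + 1.5·1.5 = 1.4646
R = v/ω = -1.25/1.5 = -0.8333
x' = 0 + -0.8333·(sin 1.4646 − sin -0.7854) = -1.4179
y' = 0 − -0.8333·(cos 1.4646 − cos -0.7854) = -0.5009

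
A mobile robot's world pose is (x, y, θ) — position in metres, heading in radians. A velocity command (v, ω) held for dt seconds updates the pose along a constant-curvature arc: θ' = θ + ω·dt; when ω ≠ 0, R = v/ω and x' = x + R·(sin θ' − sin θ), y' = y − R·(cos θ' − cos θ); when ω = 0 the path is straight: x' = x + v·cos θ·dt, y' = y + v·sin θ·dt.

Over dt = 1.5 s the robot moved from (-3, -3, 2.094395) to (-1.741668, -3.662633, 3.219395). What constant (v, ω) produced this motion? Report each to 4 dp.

v = -1.0000, ω = 0.7500

Δθ = 3.219395 − 2.094395 = 1.125000
ω = Δθ/dt = 1.125000/1.5 = 0.7500
R = Δx/(sin θ' − sin θ) = -1.3333
v = R·ω = -1.3333·0.7500 = -1.0000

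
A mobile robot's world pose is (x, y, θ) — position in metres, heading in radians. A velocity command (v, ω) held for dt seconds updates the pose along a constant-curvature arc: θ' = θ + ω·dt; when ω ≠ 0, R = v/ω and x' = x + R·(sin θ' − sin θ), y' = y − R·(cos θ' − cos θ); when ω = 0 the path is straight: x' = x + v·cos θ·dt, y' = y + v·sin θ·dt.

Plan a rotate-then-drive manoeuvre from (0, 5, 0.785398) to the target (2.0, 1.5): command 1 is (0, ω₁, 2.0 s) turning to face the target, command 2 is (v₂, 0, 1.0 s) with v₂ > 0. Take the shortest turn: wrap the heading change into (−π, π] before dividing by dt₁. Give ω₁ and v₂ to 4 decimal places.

heading to target = atan2(1.5−5, 2−0) = -1.0517
Δθ = wrap(-1.0517 − 0.7854) = -1.8370; ω₁ = Δθ/dt₁ = -0.9185
distance = √((2−0)² + (1.5−5)²) = 4.0311; v₂ = distance/dt₂ = 4.0311

ω₁ = -0.9185, v₂ = 4.0311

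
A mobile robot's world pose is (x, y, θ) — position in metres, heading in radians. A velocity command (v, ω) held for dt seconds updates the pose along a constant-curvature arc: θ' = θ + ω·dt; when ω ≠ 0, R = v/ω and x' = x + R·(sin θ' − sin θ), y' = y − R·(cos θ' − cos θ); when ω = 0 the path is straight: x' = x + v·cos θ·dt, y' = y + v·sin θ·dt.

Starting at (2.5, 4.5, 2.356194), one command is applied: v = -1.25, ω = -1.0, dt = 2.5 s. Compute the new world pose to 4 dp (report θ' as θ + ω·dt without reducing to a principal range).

(1.4370, 2.3790, -0.1438)

θ' = 2.3562 + -1.0·2.5 = -0.1438
R = v/ω = -1.25/-1.0 = 1.2500
x' = 2.5 + 1.2500·(sin -0.1438 − sin 2.3562) = 1.4370
y' = 4.5 − 1.2500·(cos -0.1438 − cos 2.3562) = 2.3790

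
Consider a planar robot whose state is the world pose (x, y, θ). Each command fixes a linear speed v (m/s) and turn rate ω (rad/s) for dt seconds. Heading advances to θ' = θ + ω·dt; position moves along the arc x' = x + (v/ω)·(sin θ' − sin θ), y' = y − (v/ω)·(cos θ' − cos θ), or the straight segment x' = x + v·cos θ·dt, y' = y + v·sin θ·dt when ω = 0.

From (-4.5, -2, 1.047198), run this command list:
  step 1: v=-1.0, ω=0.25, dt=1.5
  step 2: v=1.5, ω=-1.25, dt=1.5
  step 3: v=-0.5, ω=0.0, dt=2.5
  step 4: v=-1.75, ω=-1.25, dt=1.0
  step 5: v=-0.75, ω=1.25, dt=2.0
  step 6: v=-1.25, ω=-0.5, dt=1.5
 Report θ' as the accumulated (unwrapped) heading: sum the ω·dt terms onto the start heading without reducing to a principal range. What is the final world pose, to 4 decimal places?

(-7.8740, -0.7686, 0.0472)

step 1: θ'=1.4222 (R=-4.0000) → pose (-4.9918, -3.4078, 1.4222)
step 2: θ'=-0.4528 (R=-1.2000) → pose (-3.2801, -2.5064, -0.4528)
step 3: θ'=-0.4528 (straight) → pose (-4.4041, -1.9595, -0.4528)
step 4: θ'=-1.7028 (R=1.4000) → pose (-5.1794, -0.5163, -1.7028)
step 5: θ'=0.7972 (R=-0.6000) → pose (-6.2034, -0.0181, 0.7972)
step 6: θ'=0.0472 (R=2.5000) → pose (-7.8740, -0.7686, 0.0472)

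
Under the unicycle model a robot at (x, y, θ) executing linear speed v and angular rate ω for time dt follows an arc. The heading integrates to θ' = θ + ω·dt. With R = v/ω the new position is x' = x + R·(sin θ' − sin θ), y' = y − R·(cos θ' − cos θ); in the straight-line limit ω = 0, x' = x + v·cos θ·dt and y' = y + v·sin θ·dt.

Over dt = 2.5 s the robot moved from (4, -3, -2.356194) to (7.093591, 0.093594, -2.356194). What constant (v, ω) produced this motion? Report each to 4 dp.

v = -1.7500, ω = 0.0000

Δθ = -2.356194 − -2.356194 = 0.000000
ω = Δθ/dt = 0.000000/2.5 = 0.0000
ω = 0 → v = (Δx·cos θ + Δy·sin θ)/dt = -1.7500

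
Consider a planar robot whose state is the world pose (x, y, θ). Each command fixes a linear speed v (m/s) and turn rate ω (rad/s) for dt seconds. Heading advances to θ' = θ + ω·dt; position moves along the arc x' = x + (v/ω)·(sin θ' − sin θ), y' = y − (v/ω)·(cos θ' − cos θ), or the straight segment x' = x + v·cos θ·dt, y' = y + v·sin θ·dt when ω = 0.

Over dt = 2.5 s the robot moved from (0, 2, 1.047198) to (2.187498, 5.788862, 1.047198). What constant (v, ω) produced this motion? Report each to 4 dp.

Δθ = 1.047198 − 1.047198 = 0.000000
ω = Δθ/dt = 0.000000/2.5 = 0.0000
ω = 0 → v = (Δx·cos θ + Δy·sin θ)/dt = 1.7500

v = 1.7500, ω = 0.0000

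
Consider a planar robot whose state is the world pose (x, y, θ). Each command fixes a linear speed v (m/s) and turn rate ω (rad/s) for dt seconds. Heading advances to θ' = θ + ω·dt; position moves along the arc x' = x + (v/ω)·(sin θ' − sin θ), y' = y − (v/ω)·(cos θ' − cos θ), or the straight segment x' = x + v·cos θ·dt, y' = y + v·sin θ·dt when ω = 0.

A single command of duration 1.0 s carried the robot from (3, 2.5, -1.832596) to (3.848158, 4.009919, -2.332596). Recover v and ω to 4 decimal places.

Δθ = -2.332596 − -1.832596 = -0.500000
ω = Δθ/dt = -0.500000/1.0 = -0.5000
R = −Δy/(cos θ' − cos θ) = 3.5000
v = R·ω = 3.5000·-0.5000 = -1.7500

v = -1.7500, ω = -0.5000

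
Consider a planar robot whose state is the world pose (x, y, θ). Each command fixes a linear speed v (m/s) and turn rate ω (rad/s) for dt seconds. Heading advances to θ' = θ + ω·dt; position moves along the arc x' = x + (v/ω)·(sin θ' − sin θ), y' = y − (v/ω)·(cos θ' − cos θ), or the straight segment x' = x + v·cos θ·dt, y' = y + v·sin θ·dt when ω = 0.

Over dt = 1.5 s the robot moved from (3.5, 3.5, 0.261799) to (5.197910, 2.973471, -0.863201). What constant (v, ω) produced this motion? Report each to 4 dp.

v = 1.2500, ω = -0.7500

Δθ = -0.863201 − 0.261799 = -1.125000
ω = Δθ/dt = -1.125000/1.5 = -0.7500
R = Δx/(sin θ' − sin θ) = -1.6667
v = R·ω = -1.6667·-0.7500 = 1.2500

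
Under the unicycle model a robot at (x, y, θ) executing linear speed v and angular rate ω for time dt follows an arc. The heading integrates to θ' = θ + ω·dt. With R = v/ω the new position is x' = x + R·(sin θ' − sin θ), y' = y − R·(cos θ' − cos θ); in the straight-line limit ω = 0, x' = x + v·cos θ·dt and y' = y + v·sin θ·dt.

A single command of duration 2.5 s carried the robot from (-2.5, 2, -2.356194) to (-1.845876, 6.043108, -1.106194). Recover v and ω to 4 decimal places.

v = -1.7500, ω = 0.5000

Δθ = -1.106194 − -2.356194 = 1.250000
ω = Δθ/dt = 1.250000/2.5 = 0.5000
R = −Δy/(cos θ' − cos θ) = -3.5000
v = R·ω = -3.5000·0.5000 = -1.7500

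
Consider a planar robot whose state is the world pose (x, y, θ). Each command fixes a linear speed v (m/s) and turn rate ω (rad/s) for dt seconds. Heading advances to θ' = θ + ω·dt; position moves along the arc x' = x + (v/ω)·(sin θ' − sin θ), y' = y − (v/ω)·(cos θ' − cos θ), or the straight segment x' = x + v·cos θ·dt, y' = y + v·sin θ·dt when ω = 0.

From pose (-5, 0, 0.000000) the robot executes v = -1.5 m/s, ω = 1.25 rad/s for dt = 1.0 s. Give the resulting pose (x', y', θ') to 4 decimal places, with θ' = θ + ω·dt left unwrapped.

(-6.1388, -0.8216, 1.2500)

θ' = 0.0000 + 1.25·1.0 = 1.2500
R = v/ω = -1.5/1.25 = -1.2000
x' = -5 + -1.2000·(sin 1.2500 − sin 0.0000) = -6.1388
y' = 0 − -1.2000·(cos 1.2500 − cos 0.0000) = -0.8216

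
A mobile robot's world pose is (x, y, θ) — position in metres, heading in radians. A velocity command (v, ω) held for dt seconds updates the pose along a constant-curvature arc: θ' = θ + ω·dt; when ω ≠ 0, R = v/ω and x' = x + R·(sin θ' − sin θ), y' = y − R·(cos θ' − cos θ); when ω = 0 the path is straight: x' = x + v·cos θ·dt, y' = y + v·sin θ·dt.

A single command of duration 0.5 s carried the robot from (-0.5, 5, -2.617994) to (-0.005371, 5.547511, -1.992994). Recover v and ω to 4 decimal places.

Δθ = -1.992994 − -2.617994 = 0.625000
ω = Δθ/dt = 0.625000/0.5 = 1.2500
R = −Δy/(cos θ' − cos θ) = -1.2000
v = R·ω = -1.2000·1.2500 = -1.5000

v = -1.5000, ω = 1.2500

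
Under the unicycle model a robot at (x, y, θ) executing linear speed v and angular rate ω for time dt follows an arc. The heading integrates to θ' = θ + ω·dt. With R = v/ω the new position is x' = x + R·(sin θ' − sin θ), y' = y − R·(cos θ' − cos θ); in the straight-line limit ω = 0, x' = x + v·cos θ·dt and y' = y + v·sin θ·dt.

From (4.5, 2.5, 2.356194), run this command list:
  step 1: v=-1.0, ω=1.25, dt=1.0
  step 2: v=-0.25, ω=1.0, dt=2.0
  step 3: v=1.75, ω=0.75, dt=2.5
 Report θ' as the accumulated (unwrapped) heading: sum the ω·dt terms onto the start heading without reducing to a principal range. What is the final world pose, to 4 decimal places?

(9.1035, 3.7378, 7.4812)

step 1: θ'=3.6062 (R=-0.8000) → pose (5.4241, 2.3505, 3.6062)
step 2: θ'=5.6062 (R=-0.2500) → pose (5.4687, 2.7689, 5.6062)
step 3: θ'=7.4812 (R=2.3333) → pose (9.1035, 3.7378, 7.4812)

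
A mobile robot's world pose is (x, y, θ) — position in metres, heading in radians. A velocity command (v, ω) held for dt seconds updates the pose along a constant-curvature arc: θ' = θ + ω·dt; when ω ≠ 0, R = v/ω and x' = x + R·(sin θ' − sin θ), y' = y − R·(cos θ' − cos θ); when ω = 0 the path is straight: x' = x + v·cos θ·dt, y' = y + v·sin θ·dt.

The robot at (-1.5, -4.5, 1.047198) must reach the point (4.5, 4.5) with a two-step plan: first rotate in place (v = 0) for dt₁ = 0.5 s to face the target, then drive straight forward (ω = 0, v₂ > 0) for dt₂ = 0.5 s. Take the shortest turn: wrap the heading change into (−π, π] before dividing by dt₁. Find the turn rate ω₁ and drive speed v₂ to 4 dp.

heading to target = atan2(4.5−-4.5, 4.5−-1.5) = 0.9828
Δθ = wrap(0.9828 − 1.0472) = -0.0644; ω₁ = Δθ/dt₁ = -0.1288
distance = √((4.5−-1.5)² + (4.5−-4.5)²) = 10.8167; v₂ = distance/dt₂ = 21.6333

ω₁ = -0.1288, v₂ = 21.6333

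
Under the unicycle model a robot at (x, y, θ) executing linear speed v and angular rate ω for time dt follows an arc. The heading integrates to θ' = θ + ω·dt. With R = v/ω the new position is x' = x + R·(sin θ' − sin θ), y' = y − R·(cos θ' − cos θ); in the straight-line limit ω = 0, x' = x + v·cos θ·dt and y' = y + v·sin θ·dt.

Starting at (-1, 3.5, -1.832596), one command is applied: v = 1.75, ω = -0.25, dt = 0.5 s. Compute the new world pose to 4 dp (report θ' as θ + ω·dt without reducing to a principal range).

θ' = -1.8326 + -0.25·0.5 = -1.9576
R = v/ω = 1.75/-0.25 = -7.0000
x' = -1 + -7.0000·(sin -1.9576 − sin -1.8326) = -1.2786
y' = 3.5 − -7.0000·(cos -1.9576 − cos -1.8326) = 2.6712

(-1.2786, 2.6712, -1.9576)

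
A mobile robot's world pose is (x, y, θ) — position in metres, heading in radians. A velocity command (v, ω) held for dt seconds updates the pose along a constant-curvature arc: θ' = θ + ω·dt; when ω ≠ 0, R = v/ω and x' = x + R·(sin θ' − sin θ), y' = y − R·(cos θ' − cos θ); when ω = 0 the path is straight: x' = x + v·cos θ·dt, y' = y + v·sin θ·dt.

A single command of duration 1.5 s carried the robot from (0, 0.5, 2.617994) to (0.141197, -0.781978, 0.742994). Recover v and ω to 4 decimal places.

Δθ = 0.742994 − 2.617994 = -1.875000
ω = Δθ/dt = -1.875000/1.5 = -1.2500
R = −Δy/(cos θ' − cos θ) = 0.8000
v = R·ω = 0.8000·-1.2500 = -1.0000

v = -1.0000, ω = -1.2500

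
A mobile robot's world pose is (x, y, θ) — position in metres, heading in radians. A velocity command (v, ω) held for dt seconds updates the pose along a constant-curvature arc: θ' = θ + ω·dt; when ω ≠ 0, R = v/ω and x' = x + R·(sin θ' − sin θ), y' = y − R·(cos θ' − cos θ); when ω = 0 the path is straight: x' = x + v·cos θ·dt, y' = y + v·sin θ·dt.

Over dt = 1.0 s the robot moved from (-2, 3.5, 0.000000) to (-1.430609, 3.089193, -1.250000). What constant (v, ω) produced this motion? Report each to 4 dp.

v = 0.7500, ω = -1.2500

Δθ = -1.250000 − 0.000000 = -1.250000
ω = Δθ/dt = -1.250000/1.0 = -1.2500
R = Δx/(sin θ' − sin θ) = -0.6000
v = R·ω = -0.6000·-1.2500 = 0.7500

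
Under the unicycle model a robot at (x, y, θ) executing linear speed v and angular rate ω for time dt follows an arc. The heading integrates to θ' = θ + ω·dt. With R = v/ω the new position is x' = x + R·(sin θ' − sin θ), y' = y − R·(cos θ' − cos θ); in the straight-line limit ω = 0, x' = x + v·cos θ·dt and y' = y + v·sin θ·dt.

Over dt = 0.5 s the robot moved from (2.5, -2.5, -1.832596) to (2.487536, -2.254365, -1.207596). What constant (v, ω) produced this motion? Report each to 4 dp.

v = -0.5000, ω = 1.2500

Δθ = -1.207596 − -1.832596 = 0.625000
ω = Δθ/dt = 0.625000/0.5 = 1.2500
R = −Δy/(cos θ' − cos θ) = -0.4000
v = R·ω = -0.4000·1.2500 = -0.5000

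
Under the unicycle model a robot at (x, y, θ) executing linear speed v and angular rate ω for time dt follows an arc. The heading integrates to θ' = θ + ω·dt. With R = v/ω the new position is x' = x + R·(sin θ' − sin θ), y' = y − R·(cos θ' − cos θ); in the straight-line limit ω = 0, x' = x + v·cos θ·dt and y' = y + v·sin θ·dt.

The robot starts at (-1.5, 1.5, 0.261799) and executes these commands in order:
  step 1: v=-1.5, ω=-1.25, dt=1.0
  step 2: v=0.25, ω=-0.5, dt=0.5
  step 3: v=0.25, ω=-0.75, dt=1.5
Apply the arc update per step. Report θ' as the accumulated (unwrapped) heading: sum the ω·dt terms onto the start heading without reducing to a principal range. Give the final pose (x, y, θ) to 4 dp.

(-2.8386, 1.5409, -2.3632)

step 1: θ'=-0.9882 (R=1.2000) → pose (-2.8126, 1.9989, -0.9882)
step 2: θ'=-1.2382 (R=-0.5000) → pose (-2.7575, 1.8870, -1.2382)
step 3: θ'=-2.3632 (R=-0.3333) → pose (-2.8386, 1.5409, -2.3632)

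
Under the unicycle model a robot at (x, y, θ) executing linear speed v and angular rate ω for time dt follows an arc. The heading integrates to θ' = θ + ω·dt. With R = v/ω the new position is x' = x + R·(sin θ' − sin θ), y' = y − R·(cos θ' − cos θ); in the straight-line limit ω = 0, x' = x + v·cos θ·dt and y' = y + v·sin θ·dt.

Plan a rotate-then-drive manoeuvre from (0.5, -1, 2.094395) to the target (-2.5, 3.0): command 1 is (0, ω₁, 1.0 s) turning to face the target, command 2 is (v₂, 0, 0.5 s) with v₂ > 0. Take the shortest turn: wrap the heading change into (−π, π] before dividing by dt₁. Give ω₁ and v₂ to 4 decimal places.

ω₁ = 0.1199, v₂ = 10.0000

heading to target = atan2(3−-1, -2.5−0.5) = 2.2143
Δθ = wrap(2.2143 − 2.0944) = 0.1199; ω₁ = Δθ/dt₁ = 0.1199
distance = √((-2.5−0.5)² + (3−-1)²) = 5.0000; v₂ = distance/dt₂ = 10.0000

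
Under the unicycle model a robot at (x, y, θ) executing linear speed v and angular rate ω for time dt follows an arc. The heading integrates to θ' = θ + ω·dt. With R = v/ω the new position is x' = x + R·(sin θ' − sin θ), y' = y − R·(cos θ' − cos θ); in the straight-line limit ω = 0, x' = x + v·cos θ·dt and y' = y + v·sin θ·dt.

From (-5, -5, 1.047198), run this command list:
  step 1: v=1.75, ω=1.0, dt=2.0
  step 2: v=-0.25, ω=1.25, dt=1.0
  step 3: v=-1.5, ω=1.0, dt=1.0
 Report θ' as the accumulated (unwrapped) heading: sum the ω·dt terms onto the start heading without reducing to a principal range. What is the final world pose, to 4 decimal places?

(-6.2706, -0.8312, 5.2972)

step 1: θ'=3.0472 (R=1.7500) → pose (-6.3506, -2.3828, 3.0472)
step 2: θ'=4.2972 (R=-0.2000) → pose (-6.1487, -2.2644, 4.2972)
step 3: θ'=5.2972 (R=-1.5000) → pose (-6.2706, -0.8312, 5.2972)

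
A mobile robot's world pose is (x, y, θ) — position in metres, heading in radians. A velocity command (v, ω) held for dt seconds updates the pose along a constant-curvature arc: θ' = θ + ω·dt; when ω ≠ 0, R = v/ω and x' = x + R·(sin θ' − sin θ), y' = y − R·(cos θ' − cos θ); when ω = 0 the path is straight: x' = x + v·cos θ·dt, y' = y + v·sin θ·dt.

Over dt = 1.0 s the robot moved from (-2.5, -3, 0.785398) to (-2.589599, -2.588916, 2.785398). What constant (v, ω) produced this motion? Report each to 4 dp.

v = 0.5000, ω = 2.0000

Δθ = 2.785398 − 0.785398 = 2.000000
ω = Δθ/dt = 2.000000/1.0 = 2.0000
R = −Δy/(cos θ' − cos θ) = 0.2500
v = R·ω = 0.2500·2.0000 = 0.5000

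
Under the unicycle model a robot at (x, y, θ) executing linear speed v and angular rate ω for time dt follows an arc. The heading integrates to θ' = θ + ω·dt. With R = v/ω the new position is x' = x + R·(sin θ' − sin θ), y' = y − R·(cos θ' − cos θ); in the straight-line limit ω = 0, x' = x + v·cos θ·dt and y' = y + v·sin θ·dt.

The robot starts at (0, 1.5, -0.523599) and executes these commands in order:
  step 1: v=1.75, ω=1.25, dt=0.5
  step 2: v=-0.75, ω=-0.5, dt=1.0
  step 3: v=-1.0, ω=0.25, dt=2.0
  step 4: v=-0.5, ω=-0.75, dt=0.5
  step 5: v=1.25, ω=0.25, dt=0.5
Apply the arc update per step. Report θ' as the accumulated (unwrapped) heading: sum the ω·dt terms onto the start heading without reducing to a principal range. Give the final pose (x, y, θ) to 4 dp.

step 1: θ'=0.1014 (R=1.4000) → pose (0.8417, 1.3196, 0.1014)
step 2: θ'=-0.3986 (R=1.5000) → pose (0.1077, 1.4295, -0.3986)
step 3: θ'=0.1014 (R=-4.0000) → pose (-1.8497, 1.7225, 0.1014)
step 4: θ'=-0.2736 (R=0.6667) → pose (-2.0974, 1.7439, -0.2736)
step 5: θ'=-0.1486 (R=5.0000) → pose (-1.4866, 1.6130, -0.1486)

(-1.4866, 1.6130, -0.1486)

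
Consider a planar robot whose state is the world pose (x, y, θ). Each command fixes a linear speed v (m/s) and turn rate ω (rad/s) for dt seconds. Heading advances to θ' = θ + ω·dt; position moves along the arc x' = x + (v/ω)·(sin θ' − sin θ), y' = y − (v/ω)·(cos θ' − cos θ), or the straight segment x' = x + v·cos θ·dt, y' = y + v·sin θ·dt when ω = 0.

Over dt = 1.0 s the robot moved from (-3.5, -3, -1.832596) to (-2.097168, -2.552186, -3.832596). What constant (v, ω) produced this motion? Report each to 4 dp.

Δθ = -3.832596 − -1.832596 = -2.000000
ω = Δθ/dt = -2.000000/1.0 = -2.0000
R = Δx/(sin θ' − sin θ) = 0.8750
v = R·ω = 0.8750·-2.0000 = -1.7500

v = -1.7500, ω = -2.0000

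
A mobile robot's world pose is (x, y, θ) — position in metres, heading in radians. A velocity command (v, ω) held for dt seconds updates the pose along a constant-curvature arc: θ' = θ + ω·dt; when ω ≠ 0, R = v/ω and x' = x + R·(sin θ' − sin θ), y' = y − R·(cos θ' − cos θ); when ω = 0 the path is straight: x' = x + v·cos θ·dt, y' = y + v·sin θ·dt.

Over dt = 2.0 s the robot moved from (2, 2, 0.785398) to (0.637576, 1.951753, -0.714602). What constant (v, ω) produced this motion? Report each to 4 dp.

Δθ = -0.714602 − 0.785398 = -1.500000
ω = Δθ/dt = -1.500000/2.0 = -0.7500
R = Δx/(sin θ' − sin θ) = 1.0000
v = R·ω = 1.0000·-0.7500 = -0.7500

v = -0.7500, ω = -0.7500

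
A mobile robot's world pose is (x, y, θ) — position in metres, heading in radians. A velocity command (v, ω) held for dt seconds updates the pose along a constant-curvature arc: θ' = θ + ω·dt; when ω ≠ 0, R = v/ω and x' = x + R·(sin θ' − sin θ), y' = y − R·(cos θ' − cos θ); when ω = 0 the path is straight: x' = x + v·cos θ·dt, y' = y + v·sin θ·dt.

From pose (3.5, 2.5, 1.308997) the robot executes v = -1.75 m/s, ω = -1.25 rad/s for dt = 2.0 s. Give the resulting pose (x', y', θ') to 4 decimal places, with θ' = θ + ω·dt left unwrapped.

θ' = 1.3090 + -1.25·2.0 = -1.1910
R = v/ω = -1.75/-1.25 = 1.4000
x' = 3.5 + 1.4000·(sin -1.1910 − sin 1.3090) = 0.8475
y' = 2.5 − 1.4000·(cos -1.1910 − cos 1.3090) = 2.3433

(0.8475, 2.3433, -1.1910)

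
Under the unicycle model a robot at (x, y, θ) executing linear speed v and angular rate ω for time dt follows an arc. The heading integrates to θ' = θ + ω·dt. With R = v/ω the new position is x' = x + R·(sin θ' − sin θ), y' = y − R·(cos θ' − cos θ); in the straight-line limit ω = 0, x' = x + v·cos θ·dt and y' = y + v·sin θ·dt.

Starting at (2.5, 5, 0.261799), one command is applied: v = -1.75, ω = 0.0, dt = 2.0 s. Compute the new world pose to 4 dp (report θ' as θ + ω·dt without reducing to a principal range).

θ' = 0.2618 + 0.0·2.0 = 0.2618
ω = 0 → straight: x' = 2.5 + -1.75·cos(0.2618)·2.0 = -0.8807
y' = 5 + -1.75·sin(0.2618)·2.0 = 4.0941

(-0.8807, 4.0941, 0.2618)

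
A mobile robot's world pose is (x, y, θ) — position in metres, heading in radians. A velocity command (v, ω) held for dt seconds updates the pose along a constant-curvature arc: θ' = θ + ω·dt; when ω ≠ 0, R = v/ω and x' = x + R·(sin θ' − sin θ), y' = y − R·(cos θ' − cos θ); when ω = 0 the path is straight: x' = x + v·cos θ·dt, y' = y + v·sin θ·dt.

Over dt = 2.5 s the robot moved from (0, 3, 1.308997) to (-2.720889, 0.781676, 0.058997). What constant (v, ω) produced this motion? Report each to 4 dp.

v = -1.5000, ω = -0.5000

Δθ = 0.058997 − 1.308997 = -1.250000
ω = Δθ/dt = -1.250000/2.5 = -0.5000
R = Δx/(sin θ' − sin θ) = 3.0000
v = R·ω = 3.0000·-0.5000 = -1.5000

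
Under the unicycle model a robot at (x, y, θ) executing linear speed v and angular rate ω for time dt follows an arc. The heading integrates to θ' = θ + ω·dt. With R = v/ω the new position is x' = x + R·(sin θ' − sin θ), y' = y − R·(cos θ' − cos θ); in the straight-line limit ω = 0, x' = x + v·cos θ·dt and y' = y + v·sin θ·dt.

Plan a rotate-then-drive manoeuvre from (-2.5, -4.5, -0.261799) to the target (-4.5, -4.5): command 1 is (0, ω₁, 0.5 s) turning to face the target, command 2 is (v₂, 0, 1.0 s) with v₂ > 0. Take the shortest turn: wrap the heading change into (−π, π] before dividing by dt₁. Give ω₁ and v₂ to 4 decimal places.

heading to target = atan2(-4.5−-4.5, -4.5−-2.5) = 3.1416
Δθ = wrap(3.1416 − -0.2618) = -2.8798; ω₁ = Δθ/dt₁ = -5.7596
distance = √((-4.5−-2.5)² + (-4.5−-4.5)²) = 2.0000; v₂ = distance/dt₂ = 2.0000

ω₁ = -5.7596, v₂ = 2.0000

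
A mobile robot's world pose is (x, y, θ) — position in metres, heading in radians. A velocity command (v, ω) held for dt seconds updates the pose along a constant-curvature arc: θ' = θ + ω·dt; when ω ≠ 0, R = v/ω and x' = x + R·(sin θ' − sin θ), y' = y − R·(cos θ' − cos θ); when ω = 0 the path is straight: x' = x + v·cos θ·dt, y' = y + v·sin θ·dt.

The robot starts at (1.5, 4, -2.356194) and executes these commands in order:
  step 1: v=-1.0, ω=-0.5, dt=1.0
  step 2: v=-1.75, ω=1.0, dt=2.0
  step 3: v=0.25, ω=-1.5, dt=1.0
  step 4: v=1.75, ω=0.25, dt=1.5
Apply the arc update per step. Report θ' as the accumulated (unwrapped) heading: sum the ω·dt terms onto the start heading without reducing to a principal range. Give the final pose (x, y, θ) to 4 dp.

step 1: θ'=-2.8562 (R=2.0000) → pose (2.3511, 4.5049, -2.8562)
step 2: θ'=-0.8562 (R=-1.7500) → pose (3.1803, 7.3309, -0.8562)
step 3: θ'=-2.3562 (R=-0.1667) → pose (3.1723, 7.1038, -2.3562)
step 4: θ'=-1.9812 (R=7.0000) → pose (1.7033, 4.9469, -1.9812)

(1.7033, 4.9469, -1.9812)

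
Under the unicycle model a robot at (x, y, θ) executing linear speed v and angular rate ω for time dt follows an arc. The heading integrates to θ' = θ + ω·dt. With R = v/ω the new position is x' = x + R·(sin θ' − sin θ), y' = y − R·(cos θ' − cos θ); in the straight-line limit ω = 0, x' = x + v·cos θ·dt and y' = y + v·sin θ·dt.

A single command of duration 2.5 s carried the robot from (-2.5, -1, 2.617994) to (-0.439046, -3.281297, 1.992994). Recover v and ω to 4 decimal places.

Δθ = 1.992994 − 2.617994 = -0.625000
ω = Δθ/dt = -0.625000/2.5 = -0.2500
R = −Δy/(cos θ' − cos θ) = 5.0000
v = R·ω = 5.0000·-0.2500 = -1.2500

v = -1.2500, ω = -0.2500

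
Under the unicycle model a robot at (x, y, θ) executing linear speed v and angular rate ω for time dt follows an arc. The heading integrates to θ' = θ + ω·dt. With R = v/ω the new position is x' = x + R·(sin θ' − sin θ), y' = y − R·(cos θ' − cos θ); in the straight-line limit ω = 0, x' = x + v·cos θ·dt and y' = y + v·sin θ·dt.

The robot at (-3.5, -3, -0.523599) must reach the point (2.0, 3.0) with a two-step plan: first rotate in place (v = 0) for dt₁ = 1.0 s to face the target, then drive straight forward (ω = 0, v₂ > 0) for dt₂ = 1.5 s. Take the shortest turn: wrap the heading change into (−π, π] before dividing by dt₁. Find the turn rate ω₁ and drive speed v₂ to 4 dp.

ω₁ = 1.3524, v₂ = 5.4263

heading to target = atan2(3−-3, 2−-3.5) = 0.8288
Δθ = wrap(0.8288 − -0.5236) = 1.3524; ω₁ = Δθ/dt₁ = 1.3524
distance = √((2−-3.5)² + (3−-3)²) = 8.1394; v₂ = distance/dt₂ = 5.4263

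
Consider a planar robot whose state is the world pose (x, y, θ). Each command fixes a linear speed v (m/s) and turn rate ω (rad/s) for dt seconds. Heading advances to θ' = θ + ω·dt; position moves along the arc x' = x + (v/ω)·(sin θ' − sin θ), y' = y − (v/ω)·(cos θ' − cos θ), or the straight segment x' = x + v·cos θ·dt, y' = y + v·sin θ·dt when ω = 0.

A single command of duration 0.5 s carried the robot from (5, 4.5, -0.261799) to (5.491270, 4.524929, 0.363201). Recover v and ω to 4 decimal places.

v = 1.0000, ω = 1.2500

Δθ = 0.363201 − -0.261799 = 0.625000
ω = Δθ/dt = 0.625000/0.5 = 1.2500
R = Δx/(sin θ' − sin θ) = 0.8000
v = R·ω = 0.8000·1.2500 = 1.0000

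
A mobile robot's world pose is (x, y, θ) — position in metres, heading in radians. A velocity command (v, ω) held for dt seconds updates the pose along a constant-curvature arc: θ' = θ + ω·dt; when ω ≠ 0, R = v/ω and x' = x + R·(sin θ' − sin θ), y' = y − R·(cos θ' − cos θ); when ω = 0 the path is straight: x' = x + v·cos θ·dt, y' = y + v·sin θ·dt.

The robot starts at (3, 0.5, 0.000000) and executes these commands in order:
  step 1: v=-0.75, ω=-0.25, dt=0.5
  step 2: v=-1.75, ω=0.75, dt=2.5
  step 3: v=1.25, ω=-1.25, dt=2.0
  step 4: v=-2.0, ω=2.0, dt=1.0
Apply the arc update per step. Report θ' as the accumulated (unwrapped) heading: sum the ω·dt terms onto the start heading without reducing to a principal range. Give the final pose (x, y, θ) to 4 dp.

(0.0741, -1.7141, 1.2500)

step 1: θ'=-0.1250 (R=3.0000) → pose (2.6260, 0.5234, -0.1250)
step 2: θ'=1.7500 (R=-2.3333) → pose (0.0391, -2.2076, 1.7500)
step 3: θ'=-0.7500 (R=-1.0000) → pose (1.7047, -1.2977, -0.7500)
step 4: θ'=1.2500 (R=-1.0000) → pose (0.0741, -1.7141, 1.2500)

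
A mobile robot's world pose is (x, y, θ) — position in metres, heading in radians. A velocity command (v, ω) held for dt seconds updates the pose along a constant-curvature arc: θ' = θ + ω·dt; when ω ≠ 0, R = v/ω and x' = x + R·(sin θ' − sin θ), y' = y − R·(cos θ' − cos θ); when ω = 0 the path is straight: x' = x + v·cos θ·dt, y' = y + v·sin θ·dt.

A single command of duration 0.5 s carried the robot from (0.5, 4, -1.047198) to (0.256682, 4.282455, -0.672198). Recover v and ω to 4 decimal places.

v = -0.7500, ω = 0.7500

Δθ = -0.672198 − -1.047198 = 0.375000
ω = Δθ/dt = 0.375000/0.5 = 0.7500
R = −Δy/(cos θ' − cos θ) = -1.0000
v = R·ω = -1.0000·0.7500 = -0.7500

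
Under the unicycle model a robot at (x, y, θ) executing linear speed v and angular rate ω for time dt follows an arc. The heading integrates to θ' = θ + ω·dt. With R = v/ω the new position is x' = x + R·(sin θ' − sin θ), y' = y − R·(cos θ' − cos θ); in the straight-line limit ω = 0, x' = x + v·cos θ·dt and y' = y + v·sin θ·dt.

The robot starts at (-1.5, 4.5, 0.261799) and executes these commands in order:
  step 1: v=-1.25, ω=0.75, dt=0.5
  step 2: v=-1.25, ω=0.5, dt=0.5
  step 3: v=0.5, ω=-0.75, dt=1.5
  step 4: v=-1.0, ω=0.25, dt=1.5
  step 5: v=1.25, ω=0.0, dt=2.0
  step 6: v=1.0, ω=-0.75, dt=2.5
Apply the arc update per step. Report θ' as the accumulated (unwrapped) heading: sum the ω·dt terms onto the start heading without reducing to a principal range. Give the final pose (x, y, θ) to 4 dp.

(0.6471, 2.8999, -1.7382)

step 1: θ'=0.6368 (R=-1.6667) → pose (-2.0597, 4.2301, 0.6368)
step 2: θ'=0.8868 (R=-2.5000) → pose (-2.5107, 3.7999, 0.8868)
step 3: θ'=-0.2382 (R=-0.6667) → pose (-1.8367, 4.0264, -0.2382)
step 4: θ'=0.1368 (R=-4.0000) → pose (-3.3261, 4.1020, 0.1368)
step 5: θ'=0.1368 (straight) → pose (-0.8494, 4.4429, 0.1368)
step 6: θ'=-1.7382 (R=-1.3333) → pose (0.6471, 2.8999, -1.7382)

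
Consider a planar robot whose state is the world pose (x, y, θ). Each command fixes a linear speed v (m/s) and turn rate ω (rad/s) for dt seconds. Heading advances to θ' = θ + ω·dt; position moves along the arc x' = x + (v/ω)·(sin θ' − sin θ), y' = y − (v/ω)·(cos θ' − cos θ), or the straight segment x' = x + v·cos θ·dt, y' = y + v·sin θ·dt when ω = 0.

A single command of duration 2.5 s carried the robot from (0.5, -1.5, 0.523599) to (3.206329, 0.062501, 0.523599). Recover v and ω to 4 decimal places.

v = 1.2500, ω = 0.0000

Δθ = 0.523599 − 0.523599 = 0.000000
ω = Δθ/dt = 0.000000/2.5 = 0.0000
ω = 0 → v = (Δx·cos θ + Δy·sin θ)/dt = 1.2500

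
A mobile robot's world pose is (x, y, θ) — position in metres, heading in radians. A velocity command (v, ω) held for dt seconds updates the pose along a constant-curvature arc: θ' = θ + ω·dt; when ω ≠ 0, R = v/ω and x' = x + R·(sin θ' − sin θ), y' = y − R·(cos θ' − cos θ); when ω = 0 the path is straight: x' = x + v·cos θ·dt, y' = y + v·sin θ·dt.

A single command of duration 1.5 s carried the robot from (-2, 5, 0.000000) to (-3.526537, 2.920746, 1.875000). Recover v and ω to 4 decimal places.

Δθ = 1.875000 − 0.000000 = 1.875000
ω = Δθ/dt = 1.875000/1.5 = 1.2500
R = −Δy/(cos θ' − cos θ) = -1.6000
v = R·ω = -1.6000·1.2500 = -2.0000

v = -2.0000, ω = 1.2500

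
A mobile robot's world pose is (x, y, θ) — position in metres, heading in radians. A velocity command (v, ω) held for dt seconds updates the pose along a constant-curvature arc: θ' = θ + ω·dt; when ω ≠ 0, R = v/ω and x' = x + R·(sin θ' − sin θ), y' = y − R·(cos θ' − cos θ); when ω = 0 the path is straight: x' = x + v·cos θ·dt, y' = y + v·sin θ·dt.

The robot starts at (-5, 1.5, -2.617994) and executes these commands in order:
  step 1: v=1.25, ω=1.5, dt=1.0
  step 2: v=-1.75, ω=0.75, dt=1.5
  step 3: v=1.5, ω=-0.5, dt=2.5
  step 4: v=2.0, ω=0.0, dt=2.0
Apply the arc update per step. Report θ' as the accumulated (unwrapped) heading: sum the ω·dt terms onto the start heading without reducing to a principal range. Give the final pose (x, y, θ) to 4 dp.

step 1: θ'=-1.1180 (R=0.8333) → pose (-5.3327, 0.4137, -1.1180)
step 2: θ'=0.0070 (R=-2.3333) → pose (-7.4472, 1.7262, 0.0070)
step 3: θ'=-1.2430 (R=-3.0000) → pose (-4.5860, -0.3078, -1.2430)
step 4: θ'=-1.2430 (straight) → pose (-3.2981, -4.0948, -1.2430)

(-3.2981, -4.0948, -1.2430)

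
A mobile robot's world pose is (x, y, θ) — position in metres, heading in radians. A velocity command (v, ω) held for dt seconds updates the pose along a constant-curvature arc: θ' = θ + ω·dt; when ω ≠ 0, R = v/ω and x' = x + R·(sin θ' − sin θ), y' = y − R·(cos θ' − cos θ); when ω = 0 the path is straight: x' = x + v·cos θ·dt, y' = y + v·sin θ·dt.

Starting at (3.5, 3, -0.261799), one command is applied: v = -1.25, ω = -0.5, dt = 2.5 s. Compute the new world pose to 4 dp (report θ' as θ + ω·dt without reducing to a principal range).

(1.6514, 5.2674, -1.5118)

θ' = -0.2618 + -0.5·2.5 = -1.5118
R = v/ω = -1.25/-0.5 = 2.5000
x' = 3.5 + 2.5000·(sin -1.5118 − sin -0.2618) = 1.6514
y' = 3 − 2.5000·(cos -1.5118 − cos -0.2618) = 5.2674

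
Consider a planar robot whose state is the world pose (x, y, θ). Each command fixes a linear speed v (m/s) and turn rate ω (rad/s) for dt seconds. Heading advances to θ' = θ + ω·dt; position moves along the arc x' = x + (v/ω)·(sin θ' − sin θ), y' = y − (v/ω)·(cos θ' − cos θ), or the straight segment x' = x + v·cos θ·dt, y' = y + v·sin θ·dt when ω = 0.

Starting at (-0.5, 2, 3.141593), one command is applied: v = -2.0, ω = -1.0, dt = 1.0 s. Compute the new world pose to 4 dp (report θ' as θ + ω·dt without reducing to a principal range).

θ' = 3.1416 + -1.0·1.0 = 2.1416
R = v/ω = -2.0/-1.0 = 2.0000
x' = -0.5 + 2.0000·(sin 2.1416 − sin 3.1416) = 1.1829
y' = 2 − 2.0000·(cos 2.1416 − cos 3.1416) = 1.0806

(1.1829, 1.0806, 2.1416)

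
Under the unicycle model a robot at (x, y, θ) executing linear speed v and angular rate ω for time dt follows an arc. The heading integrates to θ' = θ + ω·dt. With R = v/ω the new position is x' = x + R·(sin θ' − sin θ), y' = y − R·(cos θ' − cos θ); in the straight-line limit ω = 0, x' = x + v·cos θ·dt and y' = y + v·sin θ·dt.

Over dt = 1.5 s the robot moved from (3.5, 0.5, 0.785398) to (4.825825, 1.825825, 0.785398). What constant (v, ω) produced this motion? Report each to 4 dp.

v = 1.2500, ω = 0.0000

Δθ = 0.785398 − 0.785398 = 0.000000
ω = Δθ/dt = 0.000000/1.5 = 0.0000
ω = 0 → v = (Δx·cos θ + Δy·sin θ)/dt = 1.2500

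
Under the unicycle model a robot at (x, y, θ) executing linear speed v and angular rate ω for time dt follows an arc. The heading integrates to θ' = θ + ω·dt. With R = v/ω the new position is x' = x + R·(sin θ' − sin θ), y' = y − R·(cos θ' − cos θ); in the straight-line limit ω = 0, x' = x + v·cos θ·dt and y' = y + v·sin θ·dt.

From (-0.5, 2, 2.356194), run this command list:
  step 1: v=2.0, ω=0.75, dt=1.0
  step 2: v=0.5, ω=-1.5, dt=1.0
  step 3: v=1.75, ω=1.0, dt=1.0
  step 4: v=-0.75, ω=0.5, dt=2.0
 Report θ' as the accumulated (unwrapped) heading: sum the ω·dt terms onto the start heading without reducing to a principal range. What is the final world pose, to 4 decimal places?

step 1: θ'=3.1062 (R=2.6667) → pose (-2.2912, 2.7794, 3.1062)
step 2: θ'=1.6062 (R=-0.3333) → pose (-2.6126, 3.1007, 1.6062)
step 3: θ'=2.6062 (R=1.7500) → pose (-3.4687, 4.5439, 2.6062)
step 4: θ'=3.6062 (R=-1.5000) → pose (-2.0313, 4.4930, 3.6062)

(-2.0313, 4.4930, 3.6062)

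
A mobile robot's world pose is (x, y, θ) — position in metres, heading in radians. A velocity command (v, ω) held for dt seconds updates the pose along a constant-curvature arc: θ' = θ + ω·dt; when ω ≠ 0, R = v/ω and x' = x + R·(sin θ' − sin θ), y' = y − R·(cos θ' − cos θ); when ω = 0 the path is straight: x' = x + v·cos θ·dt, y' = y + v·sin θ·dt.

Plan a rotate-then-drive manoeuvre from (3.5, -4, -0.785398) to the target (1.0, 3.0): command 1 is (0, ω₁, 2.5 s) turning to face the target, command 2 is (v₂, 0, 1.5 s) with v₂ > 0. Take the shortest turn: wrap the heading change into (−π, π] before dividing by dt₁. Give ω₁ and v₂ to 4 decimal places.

ω₁ = 1.0797, v₂ = 4.9554

heading to target = atan2(3−-4, 1−3.5) = 1.9138
Δθ = wrap(1.9138 − -0.7854) = 2.6992; ω₁ = Δθ/dt₁ = 1.0797
distance = √((1−3.5)² + (3−-4)²) = 7.4330; v₂ = distance/dt₂ = 4.9554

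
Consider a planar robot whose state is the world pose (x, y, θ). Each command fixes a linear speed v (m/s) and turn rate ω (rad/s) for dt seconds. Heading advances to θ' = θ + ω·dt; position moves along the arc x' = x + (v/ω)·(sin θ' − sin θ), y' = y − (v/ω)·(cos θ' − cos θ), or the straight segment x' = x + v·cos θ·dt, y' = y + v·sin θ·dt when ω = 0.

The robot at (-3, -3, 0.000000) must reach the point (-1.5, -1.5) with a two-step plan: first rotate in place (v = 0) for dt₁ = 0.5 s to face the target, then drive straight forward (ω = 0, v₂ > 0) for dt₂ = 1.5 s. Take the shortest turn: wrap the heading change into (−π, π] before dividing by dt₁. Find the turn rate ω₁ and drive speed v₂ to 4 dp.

heading to target = atan2(-1.5−-3, -1.5−-3) = 0.7854
Δθ = wrap(0.7854 − 0.0000) = 0.7854; ω₁ = Δθ/dt₁ = 1.5708
distance = √((-1.5−-3)² + (-1.5−-3)²) = 2.1213; v₂ = distance/dt₂ = 1.4142

ω₁ = 1.5708, v₂ = 1.4142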